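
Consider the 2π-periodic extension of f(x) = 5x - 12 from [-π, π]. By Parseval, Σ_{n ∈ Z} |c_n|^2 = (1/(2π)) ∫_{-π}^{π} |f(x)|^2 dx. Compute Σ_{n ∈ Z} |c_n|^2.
Σ |c_n|^2 = 25π^2/3 + 144

Expand and integrate term by term over [-π, π]:
  ∫ (5x)^2 dx = 25·(2π^3/3); ∫ 2·5·(-12)·x dx = 0 (odd integrand); ∫ (-12)^2 dx = 144·2π.
So (1/(2π)) ∫_{-π}^{π} (5x - 12)^2 dx = 25π^2/3 + 144 = 25π^2/3 + 144.
Parseval ⇒ Σ |c_n|^2 = 25π^2/3 + 144.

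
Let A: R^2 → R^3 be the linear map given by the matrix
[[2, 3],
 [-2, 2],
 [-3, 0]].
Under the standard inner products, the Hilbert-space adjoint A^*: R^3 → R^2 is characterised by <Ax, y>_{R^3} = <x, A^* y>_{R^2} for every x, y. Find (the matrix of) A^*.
A^* = A^T =
[[2, -2, -3],
 [3, 2, 0]]

For real matrices with standard dot products, the defining identity <Ax, y> = <x, A^* y> gives (Ax)^T y = x^T (A^*) y, i.e. x^T A^T y = x^T (A^*) y. Since this holds for all x, y, we must have A^* = A^T. Therefore
A^* =
[[2, -2, -3],
 [3, 2, 0]].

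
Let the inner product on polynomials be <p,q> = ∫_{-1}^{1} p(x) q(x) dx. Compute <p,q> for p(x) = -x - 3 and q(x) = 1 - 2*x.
<p,q> = -14/3

Expand the product: p(x)·q(x) = 2*x^2 + 5*x - 3.
∫_{-1}^{1} of each monomial x^k gives [2/(k+1) if k even, 0 if k odd]. Integrating term-by-term (or equivalently evaluating the antiderivative F(x) = 2*x^3/3 + 5*x^2/2 - 3*x at the endpoints):
  F(1) − F(−1) = 1/6 − (29/6) = -14/3.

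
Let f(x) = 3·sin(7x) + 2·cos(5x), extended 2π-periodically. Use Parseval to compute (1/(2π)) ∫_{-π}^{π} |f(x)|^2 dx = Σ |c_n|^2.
Σ |c_n|^2 = 13/2

Expand |f|^2 and use orthogonality of {sin(nx), cos(mx)} on [-π, π]:
  ∫_{-π}^{π} sin(nx)^2 dx = π, ∫ cos(mx)^2 dx = π, and cross terms integrate to 0.
So ∫_{-π}^{π} f(x)^2 dx = 3^2 · π + 2^2 · π = (9 + 4)π.
Divide by 2π: (9 + 4)/2 = 13/2.
By Parseval, this equals Σ |c_n|^2.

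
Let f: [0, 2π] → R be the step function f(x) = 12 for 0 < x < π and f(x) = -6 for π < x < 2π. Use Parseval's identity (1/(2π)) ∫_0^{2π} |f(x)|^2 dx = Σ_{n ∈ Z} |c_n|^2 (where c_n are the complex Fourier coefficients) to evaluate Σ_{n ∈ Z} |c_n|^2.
Σ |c_n|^2 = 90

Parseval equates the L^2 energy of f (normalised by 1/(2π)) with the ℓ^2 sum of its Fourier coefficients: (1/(2π)) ∫_0^{2π} |f|^2 = Σ |c_n|^2.
Compute the left side: (1/(2π)) [∫_0^π 12^2 dx + ∫_π^{2π} (-6)^2 dx] = (1/(2π)) · (144π + 36π) = (144 + 36)/2 = 90.
So Σ_{n ∈ Z} |c_n|^2 = 90.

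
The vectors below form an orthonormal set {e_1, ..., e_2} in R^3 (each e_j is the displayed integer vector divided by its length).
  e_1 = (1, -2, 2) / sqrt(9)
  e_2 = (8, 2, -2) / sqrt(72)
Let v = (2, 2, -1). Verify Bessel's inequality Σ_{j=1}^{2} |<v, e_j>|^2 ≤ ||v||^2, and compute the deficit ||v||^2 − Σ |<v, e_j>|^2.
Σ |<v, e_j>|^2 = 17/2; ||v||^2 = 9; deficit = 1/2

Write each e_j = u_j / sqrt(<u_j, u_j>) where u_j is the displayed integer vector. Then <v, e_j> = <v, u_j> / sqrt(<u_j, u_j>), so |<v, e_j>|^2 = <v, u_j>^2 / <u_j, u_j>.
Coefficients: <v, e_1> = -4/sqrt(9), <v, e_2> = 22/sqrt(72).
Square and sum: Σ |<v, e_j>|^2 = 17/2.
Compute ||v||^2 = v·v = 9.
Deficit = 9 − 17/2 = 1/2 ≥ 0, confirming Bessel's inequality. (The deficit equals ||v − Σ <v,e_j> e_j||^2, the squared distance from v to span{e_j}.)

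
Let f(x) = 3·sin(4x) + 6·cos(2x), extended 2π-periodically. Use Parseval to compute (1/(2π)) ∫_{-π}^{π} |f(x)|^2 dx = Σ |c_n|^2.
Σ |c_n|^2 = 45/2

Expand |f|^2 and use orthogonality of {sin(nx), cos(mx)} on [-π, π]:
  ∫_{-π}^{π} sin(nx)^2 dx = π, ∫ cos(mx)^2 dx = π, and cross terms integrate to 0.
So ∫_{-π}^{π} f(x)^2 dx = 3^2 · π + 6^2 · π = (9 + 36)π.
Divide by 2π: (9 + 36)/2 = 45/2.
By Parseval, this equals Σ |c_n|^2.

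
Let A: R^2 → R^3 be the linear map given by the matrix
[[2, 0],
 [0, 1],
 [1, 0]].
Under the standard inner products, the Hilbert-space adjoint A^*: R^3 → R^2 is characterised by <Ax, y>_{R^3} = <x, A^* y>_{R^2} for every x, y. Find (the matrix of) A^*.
A^* = A^T =
[[2, 0, 1],
 [0, 1, 0]]

For real matrices with standard dot products, the defining identity <Ax, y> = <x, A^* y> gives (Ax)^T y = x^T (A^*) y, i.e. x^T A^T y = x^T (A^*) y. Since this holds for all x, y, we must have A^* = A^T. Therefore
A^* =
[[2, 0, 1],
 [0, 1, 0]].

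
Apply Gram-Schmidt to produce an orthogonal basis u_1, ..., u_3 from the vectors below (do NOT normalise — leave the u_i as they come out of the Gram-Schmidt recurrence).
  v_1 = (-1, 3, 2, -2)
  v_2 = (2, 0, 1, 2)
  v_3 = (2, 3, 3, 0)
Orthogonal basis:
  u_1 = (-1, 3, 2, -2)
  u_2 = (16/9, 2/3, 13/9, 14/9)
  u_3 = (81/146, 3/146, -15/73, -33/73)

Apply the Gram-Schmidt recurrence
  u_1 = v_1
  u_i = v_i − Σ_{j<i} ((v_i · u_j) / (u_j · u_j)) · u_j.

Step by step this gives:
  u_1 = (-1, 3, 2, -2)
  u_2 = (16/9, 2/3, 13/9, 14/9)
  u_3 = (81/146, 3/146, -15/73, -33/73)

Orthogonality check:
  u_2 · u_1 = 0 (should be 0)
  u_3 · u_1 = 0 (should be 0)
  u_3 · u_2 = 0 (should be 0)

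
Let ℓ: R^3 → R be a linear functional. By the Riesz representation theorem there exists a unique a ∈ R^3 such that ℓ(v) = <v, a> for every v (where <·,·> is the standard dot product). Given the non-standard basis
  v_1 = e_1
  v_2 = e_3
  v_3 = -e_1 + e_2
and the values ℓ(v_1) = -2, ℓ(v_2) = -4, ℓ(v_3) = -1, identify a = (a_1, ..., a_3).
a = (-2, -3, -4)

Write a = (a_1, ..., a_3) in the standard basis. For each basis vector v_i, ℓ(v_i) = <v_i, a> is a linear equation in the a_j's. Collect the n equations into a matrix system V a = ℓ, where row i of V is v_i (expressed in the standard basis). Since V is invertible (lower-triangular with 1s on the diagonal, up to permutation), solve by back-substitution:
  V =
[[1, 0, 0],
 [0, 0, 1],
 [-1, 1, 0]]
  V a = (-2, -4, -1)
Solving gives a = (-2, -3, -4).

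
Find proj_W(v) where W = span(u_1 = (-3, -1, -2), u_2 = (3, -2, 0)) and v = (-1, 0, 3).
proj_W(v) = (-9/133, 186/133, 120/133)

Set up U = [u_1 | ... | u_2] ∈ R^(3×2). The projector onto W = col(U) is P = U (U^T U)^(-1) U^T.
Compute U^T U =
  [14, -7]
  [-7, 13],
and U^T v = (-3, -3).
Solve U^T U · c = U^T v for the coefficients: c = (-60/133, -9/19). The projection is proj_W(v) = U c.
Check: (v - proj_W(v)) · u_1 = 0  (should be 0).
Check: (v - proj_W(v)) · u_2 = 0  (should be 0).
Result: proj_W(v) = (-9/133, 186/133, 120/133).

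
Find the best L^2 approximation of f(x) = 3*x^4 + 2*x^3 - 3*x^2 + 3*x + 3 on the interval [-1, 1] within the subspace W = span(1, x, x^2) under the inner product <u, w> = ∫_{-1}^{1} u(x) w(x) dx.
g(x) = -3*x^2/7 + 21*x/5 + 96/35

The best approximation g ∈ W is the orthogonal projection of f onto W. Writing g = a_0 + a_1 x + a_2 x^2, the coefficients solve the normal equations G · a = b where
  G_{ij} = <φ_i, φ_j> and b_i = <f, φ_i>, with φ_0 = 1, φ_1 = x, φ_2 = x^2.
G =
  [2, 0, 2/3]
  [0, 2/3, 0]
  [2/3, 0, 2/5],
b = (26/5, 14/5, 58/35).
Solving gives a_0 = 96/35, a_1 = 21/5, a_2 = -3/7, so
  g(x) = -3*x^2/7 + 21*x/5 + 96/35.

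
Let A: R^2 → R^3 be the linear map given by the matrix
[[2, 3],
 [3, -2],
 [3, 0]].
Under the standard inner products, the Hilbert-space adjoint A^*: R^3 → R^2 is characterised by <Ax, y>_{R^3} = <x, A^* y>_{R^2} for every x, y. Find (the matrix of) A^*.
A^* = A^T =
[[2, 3, 3],
 [3, -2, 0]]

For real matrices with standard dot products, the defining identity <Ax, y> = <x, A^* y> gives (Ax)^T y = x^T (A^*) y, i.e. x^T A^T y = x^T (A^*) y. Since this holds for all x, y, we must have A^* = A^T. Therefore
A^* =
[[2, 3, 3],
 [3, -2, 0]].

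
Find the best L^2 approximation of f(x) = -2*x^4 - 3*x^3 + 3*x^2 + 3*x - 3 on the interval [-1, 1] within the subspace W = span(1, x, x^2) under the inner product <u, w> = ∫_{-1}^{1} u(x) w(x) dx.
g(x) = 9*x^2/7 + 6*x/5 - 99/35

The best approximation g ∈ W is the orthogonal projection of f onto W. Writing g = a_0 + a_1 x + a_2 x^2, the coefficients solve the normal equations G · a = b where
  G_{ij} = <φ_i, φ_j> and b_i = <f, φ_i>, with φ_0 = 1, φ_1 = x, φ_2 = x^2.
G =
  [2, 0, 2/3]
  [0, 2/3, 0]
  [2/3, 0, 2/5],
b = (-24/5, 4/5, -48/35).
Solving gives a_0 = -99/35, a_1 = 6/5, a_2 = 9/7, so
  g(x) = 9*x^2/7 + 6*x/5 - 99/35.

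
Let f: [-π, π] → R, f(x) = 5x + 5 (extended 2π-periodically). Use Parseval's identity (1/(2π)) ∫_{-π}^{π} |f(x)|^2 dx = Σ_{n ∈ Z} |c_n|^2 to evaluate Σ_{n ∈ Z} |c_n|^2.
Σ |c_n|^2 = 25π^2/3 + 25

Expand and integrate term by term over [-π, π]:
  ∫ (5x)^2 dx = 25·(2π^3/3); ∫ 2·5·(5)·x dx = 0 (odd integrand); ∫ 5^2 dx = 25·2π.
So (1/(2π)) ∫_{-π}^{π} (5x + 5)^2 dx = 25π^2/3 + 25 = 25π^2/3 + 25.
Parseval ⇒ Σ |c_n|^2 = 25π^2/3 + 25.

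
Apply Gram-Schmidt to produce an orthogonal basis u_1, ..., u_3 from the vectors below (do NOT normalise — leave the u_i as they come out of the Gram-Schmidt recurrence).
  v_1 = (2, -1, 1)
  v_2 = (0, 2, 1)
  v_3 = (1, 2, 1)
Orthogonal basis:
  u_1 = (2, -1, 1)
  u_2 = (1/3, 11/6, 7/6)
  u_3 = (9/29, 6/29, -12/29)

Apply the Gram-Schmidt recurrence
  u_1 = v_1
  u_i = v_i − Σ_{j<i} ((v_i · u_j) / (u_j · u_j)) · u_j.

Step by step this gives:
  u_1 = (2, -1, 1)
  u_2 = (1/3, 11/6, 7/6)
  u_3 = (9/29, 6/29, -12/29)

Orthogonality check:
  u_2 · u_1 = 0 (should be 0)
  u_3 · u_1 = 0 (should be 0)
  u_3 · u_2 = 0 (should be 0)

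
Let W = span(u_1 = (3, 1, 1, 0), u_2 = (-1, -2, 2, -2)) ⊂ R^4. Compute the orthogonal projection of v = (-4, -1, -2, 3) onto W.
proj_W(v) = (-266/67, -29/134, -385/134, 89/67)

Set up U = [u_1 | ... | u_2] ∈ R^(4×2). The projector onto W = col(U) is P = U (U^T U)^(-1) U^T.
Compute U^T U =
  [11, -3]
  [-3, 13],
and U^T v = (-15, -4).
Solve U^T U · c = U^T v for the coefficients: c = (-207/134, -89/134). The projection is proj_W(v) = U c.
Check: (v - proj_W(v)) · u_1 = 0  (should be 0).
Check: (v - proj_W(v)) · u_2 = 0  (should be 0).
Result: proj_W(v) = (-266/67, -29/134, -385/134, 89/67).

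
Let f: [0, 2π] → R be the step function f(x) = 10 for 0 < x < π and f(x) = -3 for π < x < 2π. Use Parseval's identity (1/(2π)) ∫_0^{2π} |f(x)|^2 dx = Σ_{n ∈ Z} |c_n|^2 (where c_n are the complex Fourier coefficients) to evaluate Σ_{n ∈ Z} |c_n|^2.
Σ |c_n|^2 = 109/2

Parseval equates the L^2 energy of f (normalised by 1/(2π)) with the ℓ^2 sum of its Fourier coefficients: (1/(2π)) ∫_0^{2π} |f|^2 = Σ |c_n|^2.
Compute the left side: (1/(2π)) [∫_0^π 10^2 dx + ∫_π^{2π} (-3)^2 dx] = (1/(2π)) · (100π + 9π) = (100 + 9)/2 = 109/2.
So Σ_{n ∈ Z} |c_n|^2 = 109/2.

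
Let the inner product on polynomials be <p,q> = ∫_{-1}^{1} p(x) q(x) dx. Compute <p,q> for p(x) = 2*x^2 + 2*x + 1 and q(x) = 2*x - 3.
<p,q> = -22/3

Expand the product: p(x)·q(x) = 4*x^3 - 2*x^2 - 4*x - 3.
∫_{-1}^{1} of each monomial x^k gives [2/(k+1) if k even, 0 if k odd]. Integrating term-by-term (or equivalently evaluating the antiderivative F(x) = x^4 - 2*x^3/3 - 2*x^2 - 3*x at the endpoints):
  F(1) − F(−1) = -14/3 − (8/3) = -22/3.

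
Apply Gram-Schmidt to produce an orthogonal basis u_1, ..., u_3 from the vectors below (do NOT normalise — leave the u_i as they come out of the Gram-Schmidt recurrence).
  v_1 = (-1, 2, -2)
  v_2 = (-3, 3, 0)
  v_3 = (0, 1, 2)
Orthogonal basis:
  u_1 = (-1, 2, -2)
  u_2 = (-2, 1, 2)
  u_3 = (8/9, 8/9, 4/9)

Apply the Gram-Schmidt recurrence
  u_1 = v_1
  u_i = v_i − Σ_{j<i} ((v_i · u_j) / (u_j · u_j)) · u_j.

Step by step this gives:
  u_1 = (-1, 2, -2)
  u_2 = (-2, 1, 2)
  u_3 = (8/9, 8/9, 4/9)

Orthogonality check:
  u_2 · u_1 = 0 (should be 0)
  u_3 · u_1 = 0 (should be 0)
  u_3 · u_2 = 0 (should be 0)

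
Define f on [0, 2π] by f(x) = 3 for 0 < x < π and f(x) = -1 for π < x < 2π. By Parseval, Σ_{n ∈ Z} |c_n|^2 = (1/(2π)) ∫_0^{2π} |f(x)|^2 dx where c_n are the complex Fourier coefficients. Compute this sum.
Σ |c_n|^2 = 5

Parseval equates the L^2 energy of f (normalised by 1/(2π)) with the ℓ^2 sum of its Fourier coefficients: (1/(2π)) ∫_0^{2π} |f|^2 = Σ |c_n|^2.
Compute the left side: (1/(2π)) [∫_0^π 3^2 dx + ∫_π^{2π} (-1)^2 dx] = (1/(2π)) · (9π + 1π) = (9 + 1)/2 = 5.
So Σ_{n ∈ Z} |c_n|^2 = 5.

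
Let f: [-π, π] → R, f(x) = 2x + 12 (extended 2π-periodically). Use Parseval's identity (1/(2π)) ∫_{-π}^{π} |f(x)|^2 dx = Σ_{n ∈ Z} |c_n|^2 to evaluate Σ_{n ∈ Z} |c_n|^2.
Σ |c_n|^2 = 4π^2/3 + 144

Expand and integrate term by term over [-π, π]:
  ∫ (2x)^2 dx = 4·(2π^3/3); ∫ 2·2·(12)·x dx = 0 (odd integrand); ∫ 12^2 dx = 144·2π.
So (1/(2π)) ∫_{-π}^{π} (2x + 12)^2 dx = 4π^2/3 + 144 = 4π^2/3 + 144.
Parseval ⇒ Σ |c_n|^2 = 4π^2/3 + 144.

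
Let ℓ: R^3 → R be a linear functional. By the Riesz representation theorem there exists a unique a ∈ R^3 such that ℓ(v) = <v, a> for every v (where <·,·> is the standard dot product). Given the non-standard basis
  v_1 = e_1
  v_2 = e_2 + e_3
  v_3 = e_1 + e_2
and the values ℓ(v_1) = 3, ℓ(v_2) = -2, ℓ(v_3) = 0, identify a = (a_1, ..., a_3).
a = (3, -3, 1)

Write a = (a_1, ..., a_3) in the standard basis. For each basis vector v_i, ℓ(v_i) = <v_i, a> is a linear equation in the a_j's. Collect the n equations into a matrix system V a = ℓ, where row i of V is v_i (expressed in the standard basis). Since V is invertible (lower-triangular with 1s on the diagonal, up to permutation), solve by back-substitution:
  V =
[[1, 0, 0],
 [0, 1, 1],
 [1, 1, 0]]
  V a = (3, -2, 0)
Solving gives a = (3, -3, 1).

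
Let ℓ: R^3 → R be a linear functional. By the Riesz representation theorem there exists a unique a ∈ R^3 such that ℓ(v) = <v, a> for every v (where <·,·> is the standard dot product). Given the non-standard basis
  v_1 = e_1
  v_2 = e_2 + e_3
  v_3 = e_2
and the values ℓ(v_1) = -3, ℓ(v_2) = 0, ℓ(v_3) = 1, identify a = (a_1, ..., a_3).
a = (-3, 1, -1)

Write a = (a_1, ..., a_3) in the standard basis. For each basis vector v_i, ℓ(v_i) = <v_i, a> is a linear equation in the a_j's. Collect the n equations into a matrix system V a = ℓ, where row i of V is v_i (expressed in the standard basis). Since V is invertible (lower-triangular with 1s on the diagonal, up to permutation), solve by back-substitution:
  V =
[[1, 0, 0],
 [0, 1, 1],
 [0, 1, 0]]
  V a = (-3, 0, 1)
Solving gives a = (-3, 1, -1).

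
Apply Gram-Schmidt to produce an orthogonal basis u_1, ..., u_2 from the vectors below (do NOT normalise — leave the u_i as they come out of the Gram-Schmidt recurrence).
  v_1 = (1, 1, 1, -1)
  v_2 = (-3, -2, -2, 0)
Orthogonal basis:
  u_1 = (1, 1, 1, -1)
  u_2 = (-5/4, -1/4, -1/4, -7/4)

Apply the Gram-Schmidt recurrence
  u_1 = v_1
  u_i = v_i − Σ_{j<i} ((v_i · u_j) / (u_j · u_j)) · u_j.

Step by step this gives:
  u_1 = (1, 1, 1, -1)
  u_2 = (-5/4, -1/4, -1/4, -7/4)

Orthogonality check:
  u_2 · u_1 = 0 (should be 0)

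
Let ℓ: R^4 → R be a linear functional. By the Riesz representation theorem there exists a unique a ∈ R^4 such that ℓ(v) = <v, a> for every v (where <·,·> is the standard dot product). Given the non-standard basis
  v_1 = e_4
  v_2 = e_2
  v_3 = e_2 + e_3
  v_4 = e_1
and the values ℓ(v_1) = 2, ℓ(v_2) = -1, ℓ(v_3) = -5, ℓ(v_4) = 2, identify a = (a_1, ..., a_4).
a = (2, -1, -4, 2)

Write a = (a_1, ..., a_4) in the standard basis. For each basis vector v_i, ℓ(v_i) = <v_i, a> is a linear equation in the a_j's. Collect the n equations into a matrix system V a = ℓ, where row i of V is v_i (expressed in the standard basis). Since V is invertible (lower-triangular with 1s on the diagonal, up to permutation), solve by back-substitution:
  V =
[[0, 0, 0, 1],
 [0, 1, 0, 0],
 [0, 1, 1, 0],
 [1, 0, 0, 0]]
  V a = (2, -1, -5, 2)
Solving gives a = (2, -1, -4, 2).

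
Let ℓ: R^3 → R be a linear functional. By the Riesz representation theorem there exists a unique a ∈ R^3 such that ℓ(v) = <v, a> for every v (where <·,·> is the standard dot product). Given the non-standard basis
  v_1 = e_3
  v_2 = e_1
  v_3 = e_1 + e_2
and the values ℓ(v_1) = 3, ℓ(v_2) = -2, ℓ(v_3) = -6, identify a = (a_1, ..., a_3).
a = (-2, -4, 3)

Write a = (a_1, ..., a_3) in the standard basis. For each basis vector v_i, ℓ(v_i) = <v_i, a> is a linear equation in the a_j's. Collect the n equations into a matrix system V a = ℓ, where row i of V is v_i (expressed in the standard basis). Since V is invertible (lower-triangular with 1s on the diagonal, up to permutation), solve by back-substitution:
  V =
[[0, 0, 1],
 [1, 0, 0],
 [1, 1, 0]]
  V a = (3, -2, -6)
Solving gives a = (-2, -4, 3).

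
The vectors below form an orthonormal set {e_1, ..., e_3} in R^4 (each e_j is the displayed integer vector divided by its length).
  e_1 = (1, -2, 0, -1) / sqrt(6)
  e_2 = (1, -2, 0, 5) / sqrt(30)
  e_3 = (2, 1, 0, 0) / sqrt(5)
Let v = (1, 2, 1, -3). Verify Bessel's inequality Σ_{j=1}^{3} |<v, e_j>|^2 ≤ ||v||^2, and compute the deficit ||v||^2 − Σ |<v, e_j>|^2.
Σ |<v, e_j>|^2 = 14; ||v||^2 = 15; deficit = 1

Write each e_j = u_j / sqrt(<u_j, u_j>) where u_j is the displayed integer vector. Then <v, e_j> = <v, u_j> / sqrt(<u_j, u_j>), so |<v, e_j>|^2 = <v, u_j>^2 / <u_j, u_j>.
Coefficients: <v, e_1> = 0/sqrt(6), <v, e_2> = -18/sqrt(30), <v, e_3> = 4/sqrt(5).
Square and sum: Σ |<v, e_j>|^2 = 14.
Compute ||v||^2 = v·v = 15.
Deficit = 15 − 14 = 1 ≥ 0, confirming Bessel's inequality. (The deficit equals ||v − Σ <v,e_j> e_j||^2, the squared distance from v to span{e_j}.)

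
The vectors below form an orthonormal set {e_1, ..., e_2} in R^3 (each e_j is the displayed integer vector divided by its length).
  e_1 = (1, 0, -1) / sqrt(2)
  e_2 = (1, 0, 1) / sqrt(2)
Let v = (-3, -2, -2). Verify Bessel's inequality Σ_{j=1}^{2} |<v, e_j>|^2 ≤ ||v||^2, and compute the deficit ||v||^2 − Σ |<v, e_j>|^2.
Σ |<v, e_j>|^2 = 13; ||v||^2 = 17; deficit = 4

Write each e_j = u_j / sqrt(<u_j, u_j>) where u_j is the displayed integer vector. Then <v, e_j> = <v, u_j> / sqrt(<u_j, u_j>), so |<v, e_j>|^2 = <v, u_j>^2 / <u_j, u_j>.
Coefficients: <v, e_1> = -1/sqrt(2), <v, e_2> = -5/sqrt(2).
Square and sum: Σ |<v, e_j>|^2 = 13.
Compute ||v||^2 = v·v = 17.
Deficit = 17 − 13 = 4 ≥ 0, confirming Bessel's inequality. (The deficit equals ||v − Σ <v,e_j> e_j||^2, the squared distance from v to span{e_j}.)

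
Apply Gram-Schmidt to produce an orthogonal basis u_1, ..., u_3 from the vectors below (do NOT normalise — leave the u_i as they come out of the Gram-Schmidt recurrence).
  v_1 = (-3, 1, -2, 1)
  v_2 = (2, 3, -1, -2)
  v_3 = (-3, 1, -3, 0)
Orthogonal basis:
  u_1 = (-3, 1, -2, 1)
  u_2 = (7/5, 16/5, -7/5, -9/5)
  u_3 = (-5/87, -19/29, -53/87, -64/87)

Apply the Gram-Schmidt recurrence
  u_1 = v_1
  u_i = v_i − Σ_{j<i} ((v_i · u_j) / (u_j · u_j)) · u_j.

Step by step this gives:
  u_1 = (-3, 1, -2, 1)
  u_2 = (7/5, 16/5, -7/5, -9/5)
  u_3 = (-5/87, -19/29, -53/87, -64/87)

Orthogonality check:
  u_2 · u_1 = 0 (should be 0)
  u_3 · u_1 = 0 (should be 0)
  u_3 · u_2 = 0 (should be 0)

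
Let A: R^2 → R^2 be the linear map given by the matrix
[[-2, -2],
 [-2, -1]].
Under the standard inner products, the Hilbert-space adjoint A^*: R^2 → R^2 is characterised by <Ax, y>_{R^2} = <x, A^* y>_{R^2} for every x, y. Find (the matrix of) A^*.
A^* = A^T =
[[-2, -2],
 [-2, -1]]

For real matrices with standard dot products, the defining identity <Ax, y> = <x, A^* y> gives (Ax)^T y = x^T (A^*) y, i.e. x^T A^T y = x^T (A^*) y. Since this holds for all x, y, we must have A^* = A^T. Therefore
A^* =
[[-2, -2],
 [-2, -1]].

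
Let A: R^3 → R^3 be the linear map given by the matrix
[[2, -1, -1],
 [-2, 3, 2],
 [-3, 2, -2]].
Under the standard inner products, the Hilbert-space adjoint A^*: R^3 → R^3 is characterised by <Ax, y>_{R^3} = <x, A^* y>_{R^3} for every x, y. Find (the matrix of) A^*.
A^* = A^T =
[[2, -2, -3],
 [-1, 3, 2],
 [-1, 2, -2]]

For real matrices with standard dot products, the defining identity <Ax, y> = <x, A^* y> gives (Ax)^T y = x^T (A^*) y, i.e. x^T A^T y = x^T (A^*) y. Since this holds for all x, y, we must have A^* = A^T. Therefore
A^* =
[[2, -2, -3],
 [-1, 3, 2],
 [-1, 2, -2]].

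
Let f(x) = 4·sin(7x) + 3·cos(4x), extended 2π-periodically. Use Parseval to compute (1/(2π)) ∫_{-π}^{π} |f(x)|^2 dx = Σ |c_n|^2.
Σ |c_n|^2 = 25/2

Expand |f|^2 and use orthogonality of {sin(nx), cos(mx)} on [-π, π]:
  ∫_{-π}^{π} sin(nx)^2 dx = π, ∫ cos(mx)^2 dx = π, and cross terms integrate to 0.
So ∫_{-π}^{π} f(x)^2 dx = 4^2 · π + 3^2 · π = (16 + 9)π.
Divide by 2π: (16 + 9)/2 = 25/2.
By Parseval, this equals Σ |c_n|^2.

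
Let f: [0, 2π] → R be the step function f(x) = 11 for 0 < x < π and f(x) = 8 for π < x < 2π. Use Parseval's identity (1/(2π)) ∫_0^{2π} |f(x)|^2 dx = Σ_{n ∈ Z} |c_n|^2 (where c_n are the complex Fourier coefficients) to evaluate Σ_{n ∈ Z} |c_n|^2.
Σ |c_n|^2 = 185/2

Parseval equates the L^2 energy of f (normalised by 1/(2π)) with the ℓ^2 sum of its Fourier coefficients: (1/(2π)) ∫_0^{2π} |f|^2 = Σ |c_n|^2.
Compute the left side: (1/(2π)) [∫_0^π 11^2 dx + ∫_π^{2π} 8^2 dx] = (1/(2π)) · (121π + 64π) = (121 + 64)/2 = 185/2.
So Σ_{n ∈ Z} |c_n|^2 = 185/2.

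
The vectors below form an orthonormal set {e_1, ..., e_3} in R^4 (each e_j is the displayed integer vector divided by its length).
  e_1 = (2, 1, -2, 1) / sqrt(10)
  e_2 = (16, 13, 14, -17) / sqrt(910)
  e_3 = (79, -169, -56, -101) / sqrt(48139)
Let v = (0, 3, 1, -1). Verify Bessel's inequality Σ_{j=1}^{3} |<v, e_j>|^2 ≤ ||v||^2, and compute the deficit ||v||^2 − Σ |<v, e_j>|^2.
Σ |<v, e_j>|^2 = 5194/529; ||v||^2 = 11; deficit = 625/529

Write each e_j = u_j / sqrt(<u_j, u_j>) where u_j is the displayed integer vector. Then <v, e_j> = <v, u_j> / sqrt(<u_j, u_j>), so |<v, e_j>|^2 = <v, u_j>^2 / <u_j, u_j>.
Coefficients: <v, e_1> = 0/sqrt(10), <v, e_2> = 70/sqrt(910), <v, e_3> = -462/sqrt(48139).
Square and sum: Σ |<v, e_j>|^2 = 5194/529.
Compute ||v||^2 = v·v = 11.
Deficit = 11 − 5194/529 = 625/529 ≥ 0, confirming Bessel's inequality. (The deficit equals ||v − Σ <v,e_j> e_j||^2, the squared distance from v to span{e_j}.)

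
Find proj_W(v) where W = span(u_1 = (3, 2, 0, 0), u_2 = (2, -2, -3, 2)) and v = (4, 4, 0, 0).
proj_W(v) = (1180/269, 920/269, 120/269, -80/269)

Set up U = [u_1 | ... | u_2] ∈ R^(4×2). The projector onto W = col(U) is P = U (U^T U)^(-1) U^T.
Compute U^T U =
  [13, 2]
  [2, 21],
and U^T v = (20, 0).
Solve U^T U · c = U^T v for the coefficients: c = (420/269, -40/269). The projection is proj_W(v) = U c.
Check: (v - proj_W(v)) · u_1 = 0  (should be 0).
Check: (v - proj_W(v)) · u_2 = 0  (should be 0).
Result: proj_W(v) = (1180/269, 920/269, 120/269, -80/269).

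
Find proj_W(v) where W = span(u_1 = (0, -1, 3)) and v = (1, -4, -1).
proj_W(v) = (0, -1/10, 3/10)

Set up U = [u_1 | ... | u_1] ∈ R^(3×1). The projector onto W = col(U) is P = U (U^T U)^(-1) U^T.
Compute U^T U =
  [10],
and U^T v = (1).
Solve U^T U · c = U^T v for the coefficients: c = (1/10). The projection is proj_W(v) = U c.
Check: (v - proj_W(v)) · u_1 = 0  (should be 0).
Result: proj_W(v) = (0, -1/10, 3/10).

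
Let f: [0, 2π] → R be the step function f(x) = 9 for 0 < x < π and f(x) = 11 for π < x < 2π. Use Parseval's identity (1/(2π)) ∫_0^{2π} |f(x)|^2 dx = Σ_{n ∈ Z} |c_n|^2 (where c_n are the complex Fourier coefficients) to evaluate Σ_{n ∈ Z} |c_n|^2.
Σ |c_n|^2 = 101

Parseval equates the L^2 energy of f (normalised by 1/(2π)) with the ℓ^2 sum of its Fourier coefficients: (1/(2π)) ∫_0^{2π} |f|^2 = Σ |c_n|^2.
Compute the left side: (1/(2π)) [∫_0^π 9^2 dx + ∫_π^{2π} 11^2 dx] = (1/(2π)) · (81π + 121π) = (81 + 121)/2 = 101.
So Σ_{n ∈ Z} |c_n|^2 = 101.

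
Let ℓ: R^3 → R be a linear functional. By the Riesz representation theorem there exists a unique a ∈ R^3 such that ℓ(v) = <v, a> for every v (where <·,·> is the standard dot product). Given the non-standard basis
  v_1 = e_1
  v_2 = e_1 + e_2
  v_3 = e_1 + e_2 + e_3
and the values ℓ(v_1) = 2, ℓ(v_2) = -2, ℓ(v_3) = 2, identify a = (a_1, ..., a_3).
a = (2, -4, 4)

Write a = (a_1, ..., a_3) in the standard basis. For each basis vector v_i, ℓ(v_i) = <v_i, a> is a linear equation in the a_j's. Collect the n equations into a matrix system V a = ℓ, where row i of V is v_i (expressed in the standard basis). Since V is invertible (lower-triangular with 1s on the diagonal, up to permutation), solve by back-substitution:
  V =
[[1, 0, 0],
 [1, 1, 0],
 [1, 1, 1]]
  V a = (2, -2, 2)
Solving gives a = (2, -4, 4).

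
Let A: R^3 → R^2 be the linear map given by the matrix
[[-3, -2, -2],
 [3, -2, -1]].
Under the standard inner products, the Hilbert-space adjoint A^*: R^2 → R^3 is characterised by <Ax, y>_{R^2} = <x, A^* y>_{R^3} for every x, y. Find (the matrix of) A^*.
A^* = A^T =
[[-3, 3],
 [-2, -2],
 [-2, -1]]

For real matrices with standard dot products, the defining identity <Ax, y> = <x, A^* y> gives (Ax)^T y = x^T (A^*) y, i.e. x^T A^T y = x^T (A^*) y. Since this holds for all x, y, we must have A^* = A^T. Therefore
A^* =
[[-3, 3],
 [-2, -2],
 [-2, -1]].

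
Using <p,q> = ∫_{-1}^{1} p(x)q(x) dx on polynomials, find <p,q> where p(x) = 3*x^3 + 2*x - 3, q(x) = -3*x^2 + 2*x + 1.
<p,q> = 76/15

Expand the product: p(x)·q(x) = -9*x^5 + 6*x^4 - 3*x^3 + 13*x^2 - 4*x - 3.
∫_{-1}^{1} of each monomial x^k gives [2/(k+1) if k even, 0 if k odd]. Integrating term-by-term (or equivalently evaluating the antiderivative F(x) = -3*x^6/2 + 6*x^5/5 - 3*x^4/4 + 13*x^3/3 - 2*x^2 - 3*x at the endpoints):
  F(1) − F(−1) = -103/60 − (-407/60) = 76/15.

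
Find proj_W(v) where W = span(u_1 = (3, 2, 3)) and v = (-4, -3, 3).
proj_W(v) = (-27/22, -9/11, -27/22)

Set up U = [u_1 | ... | u_1] ∈ R^(3×1). The projector onto W = col(U) is P = U (U^T U)^(-1) U^T.
Compute U^T U =
  [22],
and U^T v = (-9).
Solve U^T U · c = U^T v for the coefficients: c = (-9/22). The projection is proj_W(v) = U c.
Check: (v - proj_W(v)) · u_1 = 0  (should be 0).
Result: proj_W(v) = (-27/22, -9/11, -27/22).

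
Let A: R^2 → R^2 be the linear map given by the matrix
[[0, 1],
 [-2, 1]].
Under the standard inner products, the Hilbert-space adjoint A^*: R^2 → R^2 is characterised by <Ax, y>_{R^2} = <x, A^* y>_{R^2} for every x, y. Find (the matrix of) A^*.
A^* = A^T =
[[0, -2],
 [1, 1]]

For real matrices with standard dot products, the defining identity <Ax, y> = <x, A^* y> gives (Ax)^T y = x^T (A^*) y, i.e. x^T A^T y = x^T (A^*) y. Since this holds for all x, y, we must have A^* = A^T. Therefore
A^* =
[[0, -2],
 [1, 1]].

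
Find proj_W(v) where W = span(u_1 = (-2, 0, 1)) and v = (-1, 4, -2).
proj_W(v) = (0, 0, 0)

Set up U = [u_1 | ... | u_1] ∈ R^(3×1). The projector onto W = col(U) is P = U (U^T U)^(-1) U^T.
Compute U^T U =
  [5],
and U^T v = (0).
Solve U^T U · c = U^T v for the coefficients: c = (0). The projection is proj_W(v) = U c.
Check: (v - proj_W(v)) · u_1 = 0  (should be 0).
Result: proj_W(v) = (0, 0, 0).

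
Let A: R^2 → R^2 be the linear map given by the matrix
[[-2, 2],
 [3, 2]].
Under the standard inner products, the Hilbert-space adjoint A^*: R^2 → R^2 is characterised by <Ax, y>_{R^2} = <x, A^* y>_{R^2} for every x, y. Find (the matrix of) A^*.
A^* = A^T =
[[-2, 3],
 [2, 2]]

For real matrices with standard dot products, the defining identity <Ax, y> = <x, A^* y> gives (Ax)^T y = x^T (A^*) y, i.e. x^T A^T y = x^T (A^*) y. Since this holds for all x, y, we must have A^* = A^T. Therefore
A^* =
[[-2, 3],
 [2, 2]].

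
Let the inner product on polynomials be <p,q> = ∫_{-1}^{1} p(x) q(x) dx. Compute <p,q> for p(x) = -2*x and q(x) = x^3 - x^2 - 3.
<p,q> = -4/5

Expand the product: p(x)·q(x) = -2*x^4 + 2*x^3 + 6*x.
∫_{-1}^{1} of each monomial x^k gives [2/(k+1) if k even, 0 if k odd]. Integrating term-by-term (or equivalently evaluating the antiderivative F(x) = -2*x^5/5 + x^4/2 + 3*x^2 at the endpoints):
  F(1) − F(−1) = 31/10 − (39/10) = -4/5.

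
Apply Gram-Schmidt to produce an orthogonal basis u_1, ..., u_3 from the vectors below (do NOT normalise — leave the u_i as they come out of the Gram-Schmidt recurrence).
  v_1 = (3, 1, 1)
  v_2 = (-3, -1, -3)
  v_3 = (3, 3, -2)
Orthogonal basis:
  u_1 = (3, 1, 1)
  u_2 = (6/11, 2/11, -20/11)
  u_3 = (-3/5, 9/5, 0)

Apply the Gram-Schmidt recurrence
  u_1 = v_1
  u_i = v_i − Σ_{j<i} ((v_i · u_j) / (u_j · u_j)) · u_j.

Step by step this gives:
  u_1 = (3, 1, 1)
  u_2 = (6/11, 2/11, -20/11)
  u_3 = (-3/5, 9/5, 0)

Orthogonality check:
  u_2 · u_1 = 0 (should be 0)
  u_3 · u_1 = 0 (should be 0)
  u_3 · u_2 = 0 (should be 0)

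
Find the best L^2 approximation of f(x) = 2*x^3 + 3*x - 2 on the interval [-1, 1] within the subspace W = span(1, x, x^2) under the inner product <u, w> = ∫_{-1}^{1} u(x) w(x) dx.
g(x) = 21*x/5 - 2

The best approximation g ∈ W is the orthogonal projection of f onto W. Writing g = a_0 + a_1 x + a_2 x^2, the coefficients solve the normal equations G · a = b where
  G_{ij} = <φ_i, φ_j> and b_i = <f, φ_i>, with φ_0 = 1, φ_1 = x, φ_2 = x^2.
G =
  [2, 0, 2/3]
  [0, 2/3, 0]
  [2/3, 0, 2/5],
b = (-4, 14/5, -4/3).
Solving gives a_0 = -2, a_1 = 21/5, a_2 = 0, so
  g(x) = 21*x/5 - 2.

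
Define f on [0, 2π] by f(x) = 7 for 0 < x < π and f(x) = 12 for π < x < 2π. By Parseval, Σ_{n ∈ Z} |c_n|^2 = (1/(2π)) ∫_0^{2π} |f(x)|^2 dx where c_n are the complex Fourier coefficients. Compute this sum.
Σ |c_n|^2 = 193/2

Parseval equates the L^2 energy of f (normalised by 1/(2π)) with the ℓ^2 sum of its Fourier coefficients: (1/(2π)) ∫_0^{2π} |f|^2 = Σ |c_n|^2.
Compute the left side: (1/(2π)) [∫_0^π 7^2 dx + ∫_π^{2π} 12^2 dx] = (1/(2π)) · (49π + 144π) = (49 + 144)/2 = 193/2.
So Σ_{n ∈ Z} |c_n|^2 = 193/2.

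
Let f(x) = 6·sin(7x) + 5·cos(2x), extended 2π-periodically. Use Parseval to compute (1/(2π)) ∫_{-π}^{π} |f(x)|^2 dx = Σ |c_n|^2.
Σ |c_n|^2 = 61/2

Expand |f|^2 and use orthogonality of {sin(nx), cos(mx)} on [-π, π]:
  ∫_{-π}^{π} sin(nx)^2 dx = π, ∫ cos(mx)^2 dx = π, and cross terms integrate to 0.
So ∫_{-π}^{π} f(x)^2 dx = 6^2 · π + 5^2 · π = (36 + 25)π.
Divide by 2π: (36 + 25)/2 = 61/2.
By Parseval, this equals Σ |c_n|^2.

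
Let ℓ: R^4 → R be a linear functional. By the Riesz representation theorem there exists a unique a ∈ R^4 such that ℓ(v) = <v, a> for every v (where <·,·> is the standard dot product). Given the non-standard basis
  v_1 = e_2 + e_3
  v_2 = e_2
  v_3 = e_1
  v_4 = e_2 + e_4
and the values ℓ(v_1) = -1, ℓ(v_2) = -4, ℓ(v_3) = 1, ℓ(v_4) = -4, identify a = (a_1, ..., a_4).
a = (1, -4, 3, 0)

Write a = (a_1, ..., a_4) in the standard basis. For each basis vector v_i, ℓ(v_i) = <v_i, a> is a linear equation in the a_j's. Collect the n equations into a matrix system V a = ℓ, where row i of V is v_i (expressed in the standard basis). Since V is invertible (lower-triangular with 1s on the diagonal, up to permutation), solve by back-substitution:
  V =
[[0, 1, 1, 0],
 [0, 1, 0, 0],
 [1, 0, 0, 0],
 [0, 1, 0, 1]]
  V a = (-1, -4, 1, -4)
Solving gives a = (1, -4, 3, 0).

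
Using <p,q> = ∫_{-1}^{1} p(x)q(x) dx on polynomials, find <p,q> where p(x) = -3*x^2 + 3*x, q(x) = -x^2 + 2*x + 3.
<p,q> = -4/5

Expand the product: p(x)·q(x) = 3*x^4 - 9*x^3 - 3*x^2 + 9*x.
∫_{-1}^{1} of each monomial x^k gives [2/(k+1) if k even, 0 if k odd]. Integrating term-by-term (or equivalently evaluating the antiderivative F(x) = 3*x^5/5 - 9*x^4/4 - x^3 + 9*x^2/2 at the endpoints):
  F(1) − F(−1) = 37/20 − (53/20) = -4/5.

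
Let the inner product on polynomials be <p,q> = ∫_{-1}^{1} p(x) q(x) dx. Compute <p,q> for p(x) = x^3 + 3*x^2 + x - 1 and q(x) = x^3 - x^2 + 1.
<p,q> = 16/105

Expand the product: p(x)·q(x) = x^6 + 2*x^5 - 2*x^4 - x^3 + 4*x^2 + x - 1.
∫_{-1}^{1} of each monomial x^k gives [2/(k+1) if k even, 0 if k odd]. Integrating term-by-term (or equivalently evaluating the antiderivative F(x) = x^7/7 + x^6/3 - 2*x^5/5 - x^4/4 + 4*x^3/3 + x^2/2 - x at the endpoints):
  F(1) − F(−1) = 277/420 − (71/140) = 16/105.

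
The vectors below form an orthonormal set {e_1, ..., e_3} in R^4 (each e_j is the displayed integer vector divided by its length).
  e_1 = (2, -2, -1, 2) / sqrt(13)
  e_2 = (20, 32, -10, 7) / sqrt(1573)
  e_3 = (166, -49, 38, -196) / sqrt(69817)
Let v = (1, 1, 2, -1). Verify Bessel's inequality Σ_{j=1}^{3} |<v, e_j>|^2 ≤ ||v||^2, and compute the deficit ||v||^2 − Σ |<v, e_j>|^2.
Σ |<v, e_j>|^2 = 2190/577; ||v||^2 = 7; deficit = 1849/577

Write each e_j = u_j / sqrt(<u_j, u_j>) where u_j is the displayed integer vector. Then <v, e_j> = <v, u_j> / sqrt(<u_j, u_j>), so |<v, e_j>|^2 = <v, u_j>^2 / <u_j, u_j>.
Coefficients: <v, e_1> = -4/sqrt(13), <v, e_2> = 25/sqrt(1573), <v, e_3> = 389/sqrt(69817).
Square and sum: Σ |<v, e_j>|^2 = 2190/577.
Compute ||v||^2 = v·v = 7.
Deficit = 7 − 2190/577 = 1849/577 ≥ 0, confirming Bessel's inequality. (The deficit equals ||v − Σ <v,e_j> e_j||^2, the squared distance from v to span{e_j}.)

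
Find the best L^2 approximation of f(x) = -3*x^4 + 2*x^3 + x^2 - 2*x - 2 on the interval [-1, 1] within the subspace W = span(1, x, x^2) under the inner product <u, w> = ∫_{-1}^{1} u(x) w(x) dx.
g(x) = -11*x^2/7 - 4*x/5 - 61/35

The best approximation g ∈ W is the orthogonal projection of f onto W. Writing g = a_0 + a_1 x + a_2 x^2, the coefficients solve the normal equations G · a = b where
  G_{ij} = <φ_i, φ_j> and b_i = <f, φ_i>, with φ_0 = 1, φ_1 = x, φ_2 = x^2.
G =
  [2, 0, 2/3]
  [0, 2/3, 0]
  [2/3, 0, 2/5],
b = (-68/15, -8/15, -188/105).
Solving gives a_0 = -61/35, a_1 = -4/5, a_2 = -11/7, so
  g(x) = -11*x^2/7 - 4*x/5 - 61/35.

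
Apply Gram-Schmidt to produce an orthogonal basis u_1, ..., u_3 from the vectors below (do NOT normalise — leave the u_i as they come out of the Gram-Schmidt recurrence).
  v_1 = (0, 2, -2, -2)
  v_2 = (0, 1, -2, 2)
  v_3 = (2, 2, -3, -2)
Orthogonal basis:
  u_1 = (0, 2, -2, -2)
  u_2 = (0, 2/3, -5/3, 7/3)
  u_3 = (2, -6/13, -9/26, -3/26)

Apply the Gram-Schmidt recurrence
  u_1 = v_1
  u_i = v_i − Σ_{j<i} ((v_i · u_j) / (u_j · u_j)) · u_j.

Step by step this gives:
  u_1 = (0, 2, -2, -2)
  u_2 = (0, 2/3, -5/3, 7/3)
  u_3 = (2, -6/13, -9/26, -3/26)

Orthogonality check:
  u_2 · u_1 = 0 (should be 0)
  u_3 · u_1 = 0 (should be 0)
  u_3 · u_2 = 0 (should be 0)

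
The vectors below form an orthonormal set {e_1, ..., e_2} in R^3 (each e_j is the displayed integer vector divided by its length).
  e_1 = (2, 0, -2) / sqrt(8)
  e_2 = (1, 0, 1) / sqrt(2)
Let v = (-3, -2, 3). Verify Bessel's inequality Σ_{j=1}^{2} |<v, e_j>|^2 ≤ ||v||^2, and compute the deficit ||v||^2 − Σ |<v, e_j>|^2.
Σ |<v, e_j>|^2 = 18; ||v||^2 = 22; deficit = 4

Write each e_j = u_j / sqrt(<u_j, u_j>) where u_j is the displayed integer vector. Then <v, e_j> = <v, u_j> / sqrt(<u_j, u_j>), so |<v, e_j>|^2 = <v, u_j>^2 / <u_j, u_j>.
Coefficients: <v, e_1> = -12/sqrt(8), <v, e_2> = 0/sqrt(2).
Square and sum: Σ |<v, e_j>|^2 = 18.
Compute ||v||^2 = v·v = 22.
Deficit = 22 − 18 = 4 ≥ 0, confirming Bessel's inequality. (The deficit equals ||v − Σ <v,e_j> e_j||^2, the squared distance from v to span{e_j}.)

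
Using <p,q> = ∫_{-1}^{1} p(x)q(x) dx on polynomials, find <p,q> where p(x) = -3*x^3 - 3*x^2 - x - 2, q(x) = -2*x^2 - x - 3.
<p,q> = 374/15

Expand the product: p(x)·q(x) = 6*x^5 + 9*x^4 + 14*x^3 + 14*x^2 + 5*x + 6.
∫_{-1}^{1} of each monomial x^k gives [2/(k+1) if k even, 0 if k odd]. Integrating term-by-term (or equivalently evaluating the antiderivative F(x) = x^6 + 9*x^5/5 + 7*x^4/2 + 14*x^3/3 + 5*x^2/2 + 6*x at the endpoints):
  F(1) − F(−1) = 292/15 − (-82/15) = 374/15.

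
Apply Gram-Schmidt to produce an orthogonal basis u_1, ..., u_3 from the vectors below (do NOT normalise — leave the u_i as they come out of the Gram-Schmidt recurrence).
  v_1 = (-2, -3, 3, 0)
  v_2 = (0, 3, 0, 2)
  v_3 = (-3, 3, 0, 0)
Orthogonal basis:
  u_1 = (-2, -3, 3, 0)
  u_2 = (-9/11, 39/22, 27/22, 2)
  u_3 = (-531/205, 228/205, -126/205, -342/205)

Apply the Gram-Schmidt recurrence
  u_1 = v_1
  u_i = v_i − Σ_{j<i} ((v_i · u_j) / (u_j · u_j)) · u_j.

Step by step this gives:
  u_1 = (-2, -3, 3, 0)
  u_2 = (-9/11, 39/22, 27/22, 2)
  u_3 = (-531/205, 228/205, -126/205, -342/205)

Orthogonality check:
  u_2 · u_1 = 0 (should be 0)
  u_3 · u_1 = 0 (should be 0)
  u_3 · u_2 = 0 (should be 0)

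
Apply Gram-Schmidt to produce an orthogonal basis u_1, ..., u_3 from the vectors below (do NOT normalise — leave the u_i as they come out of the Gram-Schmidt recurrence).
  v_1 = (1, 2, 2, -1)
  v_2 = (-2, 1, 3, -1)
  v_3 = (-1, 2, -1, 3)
Orthogonal basis:
  u_1 = (1, 2, 2, -1)
  u_2 = (-27/10, -2/5, 8/5, -3/10)
  u_3 = (-97/101, 240/101, -51/101, 281/101)

Apply the Gram-Schmidt recurrence
  u_1 = v_1
  u_i = v_i − Σ_{j<i} ((v_i · u_j) / (u_j · u_j)) · u_j.

Step by step this gives:
  u_1 = (1, 2, 2, -1)
  u_2 = (-27/10, -2/5, 8/5, -3/10)
  u_3 = (-97/101, 240/101, -51/101, 281/101)

Orthogonality check:
  u_2 · u_1 = 0 (should be 0)
  u_3 · u_1 = 0 (should be 0)
  u_3 · u_2 = 0 (should be 0)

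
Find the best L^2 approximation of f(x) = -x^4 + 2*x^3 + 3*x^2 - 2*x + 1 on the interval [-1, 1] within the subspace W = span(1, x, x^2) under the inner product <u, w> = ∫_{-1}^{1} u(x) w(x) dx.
g(x) = 15*x^2/7 - 4*x/5 + 38/35

The best approximation g ∈ W is the orthogonal projection of f onto W. Writing g = a_0 + a_1 x + a_2 x^2, the coefficients solve the normal equations G · a = b where
  G_{ij} = <φ_i, φ_j> and b_i = <f, φ_i>, with φ_0 = 1, φ_1 = x, φ_2 = x^2.
G =
  [2, 0, 2/3]
  [0, 2/3, 0]
  [2/3, 0, 2/5],
b = (18/5, -8/15, 166/105).
Solving gives a_0 = 38/35, a_1 = -4/5, a_2 = 15/7, so
  g(x) = 15*x^2/7 - 4*x/5 + 38/35.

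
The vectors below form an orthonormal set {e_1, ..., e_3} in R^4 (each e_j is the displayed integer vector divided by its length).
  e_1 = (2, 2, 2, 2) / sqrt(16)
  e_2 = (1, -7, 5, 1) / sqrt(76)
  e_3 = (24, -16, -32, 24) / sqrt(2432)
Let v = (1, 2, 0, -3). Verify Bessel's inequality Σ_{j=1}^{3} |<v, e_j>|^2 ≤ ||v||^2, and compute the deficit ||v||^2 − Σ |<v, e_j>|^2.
Σ |<v, e_j>|^2 = 6; ||v||^2 = 14; deficit = 8

Write each e_j = u_j / sqrt(<u_j, u_j>) where u_j is the displayed integer vector. Then <v, e_j> = <v, u_j> / sqrt(<u_j, u_j>), so |<v, e_j>|^2 = <v, u_j>^2 / <u_j, u_j>.
Coefficients: <v, e_1> = 0/sqrt(16), <v, e_2> = -16/sqrt(76), <v, e_3> = -80/sqrt(2432).
Square and sum: Σ |<v, e_j>|^2 = 6.
Compute ||v||^2 = v·v = 14.
Deficit = 14 − 6 = 8 ≥ 0, confirming Bessel's inequality. (The deficit equals ||v − Σ <v,e_j> e_j||^2, the squared distance from v to span{e_j}.)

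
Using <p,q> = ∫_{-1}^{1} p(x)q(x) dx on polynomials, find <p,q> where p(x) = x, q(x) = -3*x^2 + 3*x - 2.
<p,q> = 2

Expand the product: p(x)·q(x) = -3*x^3 + 3*x^2 - 2*x.
∫_{-1}^{1} of each monomial x^k gives [2/(k+1) if k even, 0 if k odd]. Integrating term-by-term (or equivalently evaluating the antiderivative F(x) = -3*x^4/4 + x^3 - x^2 at the endpoints):
  F(1) − F(−1) = -3/4 − (-11/4) = 2.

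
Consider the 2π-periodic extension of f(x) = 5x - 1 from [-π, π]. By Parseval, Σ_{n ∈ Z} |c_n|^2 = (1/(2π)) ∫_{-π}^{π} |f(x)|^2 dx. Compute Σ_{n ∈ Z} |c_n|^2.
Σ |c_n|^2 = 25π^2/3 + 1

Expand and integrate term by term over [-π, π]:
  ∫ (5x)^2 dx = 25·(2π^3/3); ∫ 2·5·(-1)·x dx = 0 (odd integrand); ∫ (-1)^2 dx = 1·2π.
So (1/(2π)) ∫_{-π}^{π} (5x - 1)^2 dx = 25π^2/3 + 1 = 25π^2/3 + 1.
Parseval ⇒ Σ |c_n|^2 = 25π^2/3 + 1.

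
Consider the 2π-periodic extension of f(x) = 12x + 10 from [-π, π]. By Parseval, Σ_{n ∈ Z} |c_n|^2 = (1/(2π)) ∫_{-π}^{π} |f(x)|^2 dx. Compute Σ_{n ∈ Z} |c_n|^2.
Σ |c_n|^2 = 48π^2 + 100

Expand and integrate term by term over [-π, π]:
  ∫ (12x)^2 dx = 144·(2π^3/3); ∫ 2·12·(10)·x dx = 0 (odd integrand); ∫ 10^2 dx = 100·2π.
So (1/(2π)) ∫_{-π}^{π} (12x + 10)^2 dx = 144π^2/3 + 100 = 48π^2 + 100.
Parseval ⇒ Σ |c_n|^2 = 48π^2 + 100.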